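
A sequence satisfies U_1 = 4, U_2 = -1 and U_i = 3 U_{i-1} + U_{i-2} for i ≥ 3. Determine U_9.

829

U_3 = 3(-1) + 4 = 1
U_4 = 3(1) + (-1) = 2
U_5 = 3(2) + 1 = 7
U_6 = 3(7) + 2 = 23
U_7 = 3(23) + 7 = 76
U_8 = 3(76) + 23 = 251
U_9 = 3(251) + 76 = 829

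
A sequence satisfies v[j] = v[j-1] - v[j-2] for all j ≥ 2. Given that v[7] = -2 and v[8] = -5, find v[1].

Rearranging, v[j-2] = -(v[j] - v[j-1]).
v[6] = -(-5 - (-2)) = 3
v[5] = -(-2 - 3) = 5
v[4] = -(3 - 5) = 2
v[3] = -(5 - 2) = -3
v[2] = -(2 - (-3)) = -5
v[1] = -(-3 - (-5)) = -2

-2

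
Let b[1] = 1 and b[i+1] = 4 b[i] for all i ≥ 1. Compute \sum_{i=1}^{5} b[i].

b[2] = 4·1 = 4
b[3] = 4·4 = 16
b[4] = 4·16 = 64
b[5] = 4·64 = 256
Sum = 1 + 4 + 16 + 64 + 256 = 341

341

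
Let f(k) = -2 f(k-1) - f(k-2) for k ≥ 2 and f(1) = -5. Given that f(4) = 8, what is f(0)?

Let f(0) = z.
f(2) = 10 - z
f(3) = -15 + 2z
f(4) = 20 - 3z
So 20 - 3z = 8, giving z = 4.

4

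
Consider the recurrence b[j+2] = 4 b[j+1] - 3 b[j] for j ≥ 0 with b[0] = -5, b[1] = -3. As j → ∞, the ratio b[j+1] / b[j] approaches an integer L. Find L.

The characteristic equation is r^2 - 4r + 3 = 0, which factors as (r - 3)(r - 1) = 0.
So the roots are 3 and 1. Since |3| > |1| and the coefficient of 3^j is non-zero, the ratio tends to 3.

3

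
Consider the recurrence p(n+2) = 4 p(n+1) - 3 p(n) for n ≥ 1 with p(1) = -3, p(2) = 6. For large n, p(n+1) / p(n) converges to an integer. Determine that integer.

The characteristic equation is r^2 - 4r + 3 = 0, which factors as (r - 3)(r - 1) = 0.
So the roots are 3 and 1. Since |3| > |1| and the coefficient of 3^n is non-zero, the ratio tends to 3.

3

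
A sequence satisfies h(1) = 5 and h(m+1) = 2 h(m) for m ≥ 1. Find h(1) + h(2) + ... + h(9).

h(2) = 2·5 = 10
h(3) = 2·10 = 20
h(4) = 2·20 = 40
h(5) = 2·40 = 80
h(6) = 2·80 = 160
h(7) = 2·160 = 320
h(8) = 2·320 = 640
h(9) = 2·640 = 1280
Sum = 5 + 10 + 20 + 40 + 80 + 160 + 320 + 640 + 1280 = 2555

2555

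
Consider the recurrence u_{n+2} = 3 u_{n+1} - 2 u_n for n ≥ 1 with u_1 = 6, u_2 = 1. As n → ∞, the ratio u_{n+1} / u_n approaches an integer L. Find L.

2

The characteristic equation is r^2 - 3r + 2 = 0, which factors as (r - 2)(r - 1) = 0.
So the roots are 2 and 1. Since |2| > |1| and the coefficient of 2^n is non-zero, the ratio tends to 2.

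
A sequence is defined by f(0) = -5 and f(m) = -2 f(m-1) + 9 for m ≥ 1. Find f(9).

4099

f(1) = -2*(-5) + 9 = 19
f(2) = -2*19 + 9 = -29
f(3) = -2*(-29) + 9 = 67
f(4) = -2*67 + 9 = -125
f(5) = -2*(-125) + 9 = 259
f(6) = -2*259 + 9 = -509
f(7) = -2*(-509) + 9 = 1027
f(8) = -2*1027 + 9 = -2045
f(9) = -2*(-2045) + 9 = 4099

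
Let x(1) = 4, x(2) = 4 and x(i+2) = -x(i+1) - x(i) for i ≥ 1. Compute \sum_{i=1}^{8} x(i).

x(3) = -4 - 4 = -8
x(4) = -(-8) - 4 = 4
x(5) = -4 - (-8) = 4
x(6) = -4 - 4 = -8
x(7) = -(-8) - 4 = 4
x(8) = -4 - (-8) = 4
Sum = 4 + 4 + (-8) + 4 + 4 + (-8) + 4 + 4 = 8

8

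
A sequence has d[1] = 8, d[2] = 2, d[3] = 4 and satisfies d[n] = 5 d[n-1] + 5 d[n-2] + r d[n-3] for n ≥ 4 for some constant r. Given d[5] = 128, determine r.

d[4] = 30 + 8r
d[5] = 170 + 42r
So 170 + 42r = 128, giving r = -1.

-1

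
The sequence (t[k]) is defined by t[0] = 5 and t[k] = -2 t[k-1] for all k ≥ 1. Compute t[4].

80

t[1] = -2·5 = -10
t[2] = -2·(-10) = 20
t[3] = -2·20 = -40
t[4] = -2·(-40) = 80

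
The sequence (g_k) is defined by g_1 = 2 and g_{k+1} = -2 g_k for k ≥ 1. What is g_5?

32

g_2 = -2·2 = -4
g_3 = -2·(-4) = 8
g_4 = -2·8 = -16
g_5 = -2·(-16) = 32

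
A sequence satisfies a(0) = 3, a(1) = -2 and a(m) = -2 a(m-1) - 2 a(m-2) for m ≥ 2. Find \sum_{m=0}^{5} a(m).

3

a(2) = -2(-2) - 2(3) = -2
a(3) = -2(-2) - 2(-2) = 8
a(4) = -2(8) - 2(-2) = -12
a(5) = -2(-12) - 2(8) = 8
Sum = 3 + (-2) + (-2) + 8 + (-12) + 8 = 3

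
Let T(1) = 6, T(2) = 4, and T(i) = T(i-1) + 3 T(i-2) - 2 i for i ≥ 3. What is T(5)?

58

T(3) = 4 + 3·6 - 6 = 16
T(4) = 16 + 3·4 - 8 = 20
T(5) = 20 + 3·16 - 10 = 58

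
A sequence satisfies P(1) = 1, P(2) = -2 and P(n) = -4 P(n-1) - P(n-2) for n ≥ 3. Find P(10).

P(3) = -4*(-2) - 1 = 7
P(4) = -4*7 - (-2) = -26
P(5) = -4*(-26) - 7 = 97
P(6) = -4*97 - (-26) = -362
P(7) = -4*(-362) - 97 = 1351
P(8) = -4*1351 - (-362) = -5042
P(9) = -4*(-5042) - 1351 = 18817
P(10) = -4*18817 - (-5042) = -70226

-70226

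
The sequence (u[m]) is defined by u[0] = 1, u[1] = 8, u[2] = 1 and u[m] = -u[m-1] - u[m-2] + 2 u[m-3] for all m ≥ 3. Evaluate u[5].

u[3] = -1 - 8 + 2·1 = -7
u[4] = -(-7) - 1 + 2·8 = 22
u[5] = -22 - (-7) + 2·1 = -13

-13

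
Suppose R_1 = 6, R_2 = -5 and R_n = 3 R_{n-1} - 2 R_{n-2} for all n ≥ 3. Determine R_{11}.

-11247

R_3 = 3·(-5) - 2·6 = -27
R_4 = 3·(-27) - 2·(-5) = -71
R_5 = 3·(-71) - 2·(-27) = -159
R_6 = 3·(-159) - 2·(-71) = -335
R_7 = 3·(-335) - 2·(-159) = -687
R_8 = 3·(-687) - 2·(-335) = -1391
R_9 = 3·(-1391) - 2·(-687) = -2799
R_{10} = 3·(-2799) - 2·(-1391) = -5615
R_{11} = 3·(-5615) - 2·(-2799) = -11247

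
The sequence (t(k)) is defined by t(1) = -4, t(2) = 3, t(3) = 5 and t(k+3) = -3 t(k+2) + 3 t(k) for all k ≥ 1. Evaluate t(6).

-255

t(4) = -3·5 + 3·(-4) = -27
t(5) = -3·(-27) + 3·3 = 90
t(6) = -3·90 + 3·5 = -255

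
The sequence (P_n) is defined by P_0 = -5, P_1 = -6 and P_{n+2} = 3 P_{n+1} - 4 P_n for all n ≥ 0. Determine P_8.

-1262

P_2 = 3·(-6) - 4·(-5) = 2
P_3 = 3·2 - 4·(-6) = 30
P_4 = 3·30 - 4·2 = 82
P_5 = 3·82 - 4·30 = 126
P_6 = 3·126 - 4·82 = 50
P_7 = 3·50 - 4·126 = -354
P_8 = 3·(-354) - 4·50 = -1262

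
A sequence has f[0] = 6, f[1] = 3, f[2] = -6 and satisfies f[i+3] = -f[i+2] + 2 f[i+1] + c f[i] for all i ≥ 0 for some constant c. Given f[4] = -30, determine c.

f[3] = 12 + 6c
f[4] = -24 - 3c
So -24 - 3c = -30, giving c = 2.

2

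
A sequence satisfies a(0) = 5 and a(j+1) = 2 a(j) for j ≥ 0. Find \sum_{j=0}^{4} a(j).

a(1) = 2(5) = 10
a(2) = 2(10) = 20
a(3) = 2(20) = 40
a(4) = 2(40) = 80
Sum = 5 + 10 + 20 + 40 + 80 = 155

155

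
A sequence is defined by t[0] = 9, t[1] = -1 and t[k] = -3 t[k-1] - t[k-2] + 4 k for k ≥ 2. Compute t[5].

t[2] = -3*(-1) - 9 + 8 = 2
t[3] = -3*2 - (-1) + 12 = 7
t[4] = -3*7 - 2 + 16 = -7
t[5] = -3*(-7) - 7 + 20 = 34

34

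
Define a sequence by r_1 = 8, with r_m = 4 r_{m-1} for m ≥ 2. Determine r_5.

r_2 = 4·8 = 32
r_3 = 4·32 = 128
r_4 = 4·128 = 512
r_5 = 4·512 = 2048

2048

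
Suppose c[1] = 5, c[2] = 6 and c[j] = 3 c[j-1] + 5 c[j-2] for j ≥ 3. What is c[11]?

3727828

c[3] = 3*6 + 5*5 = 43
c[4] = 3*43 + 5*6 = 159
c[5] = 3*159 + 5*43 = 692
c[6] = 3*692 + 5*159 = 2871
c[7] = 3*2871 + 5*692 = 12073
c[8] = 3*12073 + 5*2871 = 50574
c[9] = 3*50574 + 5*12073 = 212087
c[10] = 3*212087 + 5*50574 = 889131
c[11] = 3*889131 + 5*212087 = 3727828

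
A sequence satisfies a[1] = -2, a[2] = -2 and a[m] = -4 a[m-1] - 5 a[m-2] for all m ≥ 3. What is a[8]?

a[3] = -4(-2) - 5(-2) = 18
a[4] = -4(18) - 5(-2) = -62
a[5] = -4(-62) - 5(18) = 158
a[6] = -4(158) - 5(-62) = -322
a[7] = -4(-322) - 5(158) = 498
a[8] = -4(498) - 5(-322) = -382

-382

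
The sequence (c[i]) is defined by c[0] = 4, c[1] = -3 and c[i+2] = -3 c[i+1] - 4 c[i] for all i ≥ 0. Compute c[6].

41

c[2] = -3*(-3) - 4*4 = -7
c[3] = -3*(-7) - 4*(-3) = 33
c[4] = -3*33 - 4*(-7) = -71
c[5] = -3*(-71) - 4*33 = 81
c[6] = -3*81 - 4*(-71) = 41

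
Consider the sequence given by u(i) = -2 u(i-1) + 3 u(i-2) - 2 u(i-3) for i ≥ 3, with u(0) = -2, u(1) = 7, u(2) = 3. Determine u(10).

u(3) = -2·3 + 3·7 - 2·(-2) = 19
u(4) = -2·19 + 3·3 - 2·7 = -43
u(5) = -2·(-43) + 3·19 - 2·3 = 137
u(6) = -2·137 + 3·(-43) - 2·19 = -441
u(7) = -2·(-441) + 3·137 - 2·(-43) = 1379
u(8) = -2·1379 + 3·(-441) - 2·137 = -4355
u(9) = -2·(-4355) + 3·1379 - 2·(-441) = 13729
u(10) = -2·13729 + 3·(-4355) - 2·1379 = -43281

-43281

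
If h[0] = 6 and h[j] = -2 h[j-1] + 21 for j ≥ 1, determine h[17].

The fixed point is 21/(1 + 2) = 7, so h[j] - 7 = -2(h[j-1] - 7).
Hence h[j] = -1·(-2)^j + 7.
h[17] = -1·(-2)^{17} + 7 = -1·-131072 + 7 = 131079.

131079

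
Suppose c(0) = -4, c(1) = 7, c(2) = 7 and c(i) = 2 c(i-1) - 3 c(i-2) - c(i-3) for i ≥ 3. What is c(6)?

c(3) = 2·7 - 3·7 - (-4) = -3
c(4) = 2·(-3) - 3·7 - 7 = -34
c(5) = 2·(-34) - 3·(-3) - 7 = -66
c(6) = 2·(-66) - 3·(-34) - (-3) = -27

-27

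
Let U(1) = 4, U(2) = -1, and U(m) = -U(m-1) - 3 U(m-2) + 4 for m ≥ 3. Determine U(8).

U(3) = -(-1) - 3*4 + 4 = -7
U(4) = -(-7) - 3*(-1) + 4 = 14
U(5) = -14 - 3*(-7) + 4 = 11
U(6) = -11 - 3*14 + 4 = -49
U(7) = -(-49) - 3*11 + 4 = 20
U(8) = -20 - 3*(-49) + 4 = 131

131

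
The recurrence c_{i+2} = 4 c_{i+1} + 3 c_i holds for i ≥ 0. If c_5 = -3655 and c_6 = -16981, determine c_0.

-3

Rearranging, c_{i-2} = (c_i - 4 c_{i-1}) / 3.
c_4 = (-16981 - 4(-3655)) / 3 = -2361/3 = -787
c_3 = (-3655 - 4(-787)) / 3 = -507/3 = -169
c_2 = (-787 - 4(-169)) / 3 = -111/3 = -37
c_1 = (-169 - 4(-37)) / 3 = -21/3 = -7
c_0 = (-37 - 4(-7)) / 3 = -9/3 = -3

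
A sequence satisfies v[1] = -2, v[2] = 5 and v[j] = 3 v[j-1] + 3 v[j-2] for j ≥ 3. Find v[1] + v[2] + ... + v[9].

43236

v[3] = 3*5 + 3*(-2) = 9
v[4] = 3*9 + 3*5 = 42
v[5] = 3*42 + 3*9 = 153
v[6] = 3*153 + 3*42 = 585
v[7] = 3*585 + 3*153 = 2214
v[8] = 3*2214 + 3*585 = 8397
v[9] = 3*8397 + 3*2214 = 31833
Sum = (-2) + 5 + 9 + 42 + 153 + 585 + 2214 + 8397 + 31833 = 43236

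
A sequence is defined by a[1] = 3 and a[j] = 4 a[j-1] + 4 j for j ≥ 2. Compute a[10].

1601976

a[2] = 4*3 + 8 = 20
a[3] = 4*20 + 12 = 92
a[4] = 4*92 + 16 = 384
a[5] = 4*384 + 20 = 1556
a[6] = 4*1556 + 24 = 6248
a[7] = 4*6248 + 28 = 25020
a[8] = 4*25020 + 32 = 100112
a[9] = 4*100112 + 36 = 400484
a[10] = 4*400484 + 40 = 1601976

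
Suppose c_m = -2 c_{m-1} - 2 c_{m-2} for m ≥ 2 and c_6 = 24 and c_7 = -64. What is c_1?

-2

Rearranging, c_{m-2} = (c_m + 2 c_{m-1}) / -2.
c_5 = (-64 + 2·24) / -2 = -16/-2 = 8
c_4 = (24 + 2·8) / -2 = 40/-2 = -20
c_3 = (8 + 2·(-20)) / -2 = -32/-2 = 16
c_2 = (-20 + 2·16) / -2 = 12/-2 = -6
c_1 = (16 + 2·(-6)) / -2 = 4/-2 = -2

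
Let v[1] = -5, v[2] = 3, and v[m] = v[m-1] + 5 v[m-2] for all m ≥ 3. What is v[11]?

-38577

v[3] = 3 + 5·(-5) = -22
v[4] = (-22) + 5·3 = -7
v[5] = (-7) + 5·(-22) = -117
v[6] = (-117) + 5·(-7) = -152
v[7] = (-152) + 5·(-117) = -737
v[8] = (-737) + 5·(-152) = -1497
v[9] = (-1497) + 5·(-737) = -5182
v[10] = (-5182) + 5·(-1497) = -12667
v[11] = (-12667) + 5·(-5182) = -38577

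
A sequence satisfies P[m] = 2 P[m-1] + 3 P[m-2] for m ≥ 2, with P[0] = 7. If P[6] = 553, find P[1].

Let P[1] = w.
P[2] = 21 + 2w
P[3] = 42 + 7w
P[4] = 147 + 20w
P[5] = 420 + 61w
P[6] = 1281 + 182w
So 1281 + 182w = 553, giving w = -4.

-4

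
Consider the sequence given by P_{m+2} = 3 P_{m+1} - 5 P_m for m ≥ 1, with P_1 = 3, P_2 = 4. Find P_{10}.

P_3 = 3(4) - 5(3) = -3
P_4 = 3(-3) - 5(4) = -29
P_5 = 3(-29) - 5(-3) = -72
P_6 = 3(-72) - 5(-29) = -71
P_7 = 3(-71) - 5(-72) = 147
P_8 = 3(147) - 5(-71) = 796
P_9 = 3(796) - 5(147) = 1653
P_{10} = 3(1653) - 5(796) = 979

979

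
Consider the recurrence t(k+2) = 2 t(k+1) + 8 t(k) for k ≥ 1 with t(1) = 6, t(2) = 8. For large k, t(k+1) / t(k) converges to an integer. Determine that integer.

4

The characteristic equation is r^2 - 2r - 8 = 0, which factors as (r - 4)(r + 2) = 0.
So the roots are 4 and -2. Since |4| > |-2| and the coefficient of 4^k is non-zero, the ratio tends to 4.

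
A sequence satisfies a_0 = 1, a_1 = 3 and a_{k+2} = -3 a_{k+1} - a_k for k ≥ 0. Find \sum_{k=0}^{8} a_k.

-2414

a_2 = -3(3) - 1 = -10
a_3 = -3(-10) - 3 = 27
a_4 = -3(27) - (-10) = -71
a_5 = -3(-71) - 27 = 186
a_6 = -3(186) - (-71) = -487
a_7 = -3(-487) - 186 = 1275
a_8 = -3(1275) - (-487) = -3338
Sum = 1 + 3 + (-10) + 27 + (-71) + 186 + (-487) + 1275 + (-3338) = -2414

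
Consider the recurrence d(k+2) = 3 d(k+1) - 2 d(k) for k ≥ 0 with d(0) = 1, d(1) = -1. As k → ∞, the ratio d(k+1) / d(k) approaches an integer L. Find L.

2

The characteristic equation is r^2 - 3r + 2 = 0, which factors as (r - 2)(r - 1) = 0.
So the roots are 2 and 1. Since |2| > |1| and the coefficient of 2^k is non-zero, the ratio tends to 2.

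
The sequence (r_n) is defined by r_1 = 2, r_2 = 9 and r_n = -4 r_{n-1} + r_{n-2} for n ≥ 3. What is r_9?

-197710

r_3 = -4*9 + 2 = -34
r_4 = -4*(-34) + 9 = 145
r_5 = -4*145 + (-34) = -614
r_6 = -4*(-614) + 145 = 2601
r_7 = -4*2601 + (-614) = -11018
r_8 = -4*(-11018) + 2601 = 46673
r_9 = -4*46673 + (-11018) = -197710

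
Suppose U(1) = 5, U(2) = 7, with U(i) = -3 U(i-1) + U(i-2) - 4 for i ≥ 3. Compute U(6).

U(3) = -3*7 + 5 - 4 = -20
U(4) = -3*(-20) + 7 - 4 = 63
U(5) = -3*63 + (-20) - 4 = -213
U(6) = -3*(-213) + 63 - 4 = 698

698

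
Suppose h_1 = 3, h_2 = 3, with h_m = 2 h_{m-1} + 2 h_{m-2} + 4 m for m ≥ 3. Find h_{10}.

h_3 = 2(3) + 2(3) + 12 = 24
h_4 = 2(24) + 2(3) + 16 = 70
h_5 = 2(70) + 2(24) + 20 = 208
h_6 = 2(208) + 2(70) + 24 = 580
h_7 = 2(580) + 2(208) + 28 = 1604
h_8 = 2(1604) + 2(580) + 32 = 4400
h_9 = 2(4400) + 2(1604) + 36 = 12044
h_{10} = 2(12044) + 2(4400) + 40 = 32928

32928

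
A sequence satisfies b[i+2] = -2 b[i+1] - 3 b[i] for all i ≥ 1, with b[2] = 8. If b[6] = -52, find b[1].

-3

Let b[1] = x.
b[3] = -16 - 3x
b[4] = 8 + 6x
b[5] = 32 - 3x
b[6] = -88 - 12x
So -88 - 12x = -52, giving x = -3.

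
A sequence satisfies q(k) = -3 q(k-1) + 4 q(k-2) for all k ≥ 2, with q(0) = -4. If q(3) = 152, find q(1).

8

Let q(1) = x.
q(2) = -16 - 3x
q(3) = 48 + 13x
So 48 + 13x = 152, giving x = 8.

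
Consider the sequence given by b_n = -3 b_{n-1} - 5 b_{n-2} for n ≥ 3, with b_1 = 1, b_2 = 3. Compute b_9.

-86

b_3 = -3*3 - 5*1 = -14
b_4 = -3*(-14) - 5*3 = 27
b_5 = -3*27 - 5*(-14) = -11
b_6 = -3*(-11) - 5*27 = -102
b_7 = -3*(-102) - 5*(-11) = 361
b_8 = -3*361 - 5*(-102) = -573
b_9 = -3*(-573) - 5*361 = -86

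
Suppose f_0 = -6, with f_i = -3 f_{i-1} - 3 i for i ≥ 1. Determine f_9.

f_1 = -3·(-6) - 3 = 15
f_2 = -3·15 - 6 = -51
f_3 = -3·(-51) - 9 = 144
f_4 = -3·144 - 12 = -444
f_5 = -3·(-444) - 15 = 1317
f_6 = -3·1317 - 18 = -3969
f_7 = -3·(-3969) - 21 = 11886
f_8 = -3·11886 - 24 = -35682
f_9 = -3·(-35682) - 27 = 107019

107019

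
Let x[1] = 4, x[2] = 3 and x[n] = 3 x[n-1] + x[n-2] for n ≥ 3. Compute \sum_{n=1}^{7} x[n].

x[3] = 3·3 + 4 = 13
x[4] = 3·13 + 3 = 42
x[5] = 3·42 + 13 = 139
x[6] = 3·139 + 42 = 459
x[7] = 3·459 + 139 = 1516
Sum = 4 + 3 + 13 + 42 + 139 + 459 + 1516 = 2176

2176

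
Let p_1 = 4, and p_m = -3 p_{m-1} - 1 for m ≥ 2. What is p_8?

-9295

p_2 = -3(4) - 1 = -13
p_3 = -3(-13) - 1 = 38
p_4 = -3(38) - 1 = -115
p_5 = -3(-115) - 1 = 344
p_6 = -3(344) - 1 = -1033
p_7 = -3(-1033) - 1 = 3098
p_8 = -3(3098) - 1 = -9295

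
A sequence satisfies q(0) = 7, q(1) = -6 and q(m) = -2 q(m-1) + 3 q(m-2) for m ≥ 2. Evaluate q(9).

-63966

q(2) = -2(-6) + 3(7) = 33
q(3) = -2(33) + 3(-6) = -84
q(4) = -2(-84) + 3(33) = 267
q(5) = -2(267) + 3(-84) = -786
q(6) = -2(-786) + 3(267) = 2373
q(7) = -2(2373) + 3(-786) = -7104
q(8) = -2(-7104) + 3(2373) = 21327
q(9) = -2(21327) + 3(-7104) = -63966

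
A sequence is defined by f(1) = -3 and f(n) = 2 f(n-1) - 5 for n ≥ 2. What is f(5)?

f(2) = 2·(-3) - 5 = -11
f(3) = 2·(-11) - 5 = -27
f(4) = 2·(-27) - 5 = -59
f(5) = 2·(-59) - 5 = -123

-123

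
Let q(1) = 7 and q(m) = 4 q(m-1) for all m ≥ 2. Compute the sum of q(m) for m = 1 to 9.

q(2) = 4*7 = 28
q(3) = 4*28 = 112
q(4) = 4*112 = 448
q(5) = 4*448 = 1792
q(6) = 4*1792 = 7168
q(7) = 4*7168 = 28672
q(8) = 4*28672 = 114688
q(9) = 4*114688 = 458752
Sum = 7 + 28 + 112 + 448 + 1792 + 7168 + 28672 + 114688 + 458752 = 611667

611667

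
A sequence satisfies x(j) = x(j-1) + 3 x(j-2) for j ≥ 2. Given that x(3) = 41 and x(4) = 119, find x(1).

Rearranging, x(j-2) = (x(j) - x(j-1)) / 3.
x(2) = (119 - 41) / 3 = 78/3 = 26
x(1) = (41 - 26) / 3 = 15/3 = 5

5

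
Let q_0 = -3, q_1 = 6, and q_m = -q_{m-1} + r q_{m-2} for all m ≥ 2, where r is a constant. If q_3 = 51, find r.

5

q_2 = -6 - 3r
q_3 = 6 + 9r
So 6 + 9r = 51, giving r = 5.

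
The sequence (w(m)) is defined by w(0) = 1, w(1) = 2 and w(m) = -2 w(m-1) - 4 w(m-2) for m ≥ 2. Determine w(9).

512

w(2) = -2(2) - 4(1) = -8
w(3) = -2(-8) - 4(2) = 8
w(4) = -2(8) - 4(-8) = 16
w(5) = -2(16) - 4(8) = -64
w(6) = -2(-64) - 4(16) = 64
w(7) = -2(64) - 4(-64) = 128
w(8) = -2(128) - 4(64) = -512
w(9) = -2(-512) - 4(128) = 512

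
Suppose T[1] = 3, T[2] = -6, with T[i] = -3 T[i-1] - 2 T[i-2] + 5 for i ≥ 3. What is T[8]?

T[3] = -3*(-6) - 2*3 + 5 = 17
T[4] = -3*17 - 2*(-6) + 5 = -34
T[5] = -3*(-34) - 2*17 + 5 = 73
T[6] = -3*73 - 2*(-34) + 5 = -146
T[7] = -3*(-146) - 2*73 + 5 = 297
T[8] = -3*297 - 2*(-146) + 5 = -594

-594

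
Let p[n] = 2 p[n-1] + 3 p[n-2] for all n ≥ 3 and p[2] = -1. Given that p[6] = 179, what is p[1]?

4

Let p[1] = v.
p[3] = -2 + 3v
p[4] = -7 + 6v
p[5] = -20 + 21v
p[6] = -61 + 60v
So -61 + 60v = 179, giving v = 4.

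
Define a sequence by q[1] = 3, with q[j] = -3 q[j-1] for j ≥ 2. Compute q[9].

19683

q[2] = -3*3 = -9
q[3] = -3*(-9) = 27
q[4] = -3*27 = -81
q[5] = -3*(-81) = 243
q[6] = -3*243 = -729
q[7] = -3*(-729) = 2187
q[8] = -3*2187 = -6561
q[9] = -3*(-6561) = 19683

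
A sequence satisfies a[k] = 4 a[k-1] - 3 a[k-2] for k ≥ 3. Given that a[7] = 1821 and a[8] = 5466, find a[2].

Rearranging, a[k-2] = (a[k] - 4 a[k-1]) / -3.
a[6] = (5466 - 4*1821) / -3 = -1818/-3 = 606
a[5] = (1821 - 4*606) / -3 = -603/-3 = 201
a[4] = (606 - 4*201) / -3 = -198/-3 = 66
a[3] = (201 - 4*66) / -3 = -63/-3 = 21
a[2] = (66 - 4*21) / -3 = -18/-3 = 6

6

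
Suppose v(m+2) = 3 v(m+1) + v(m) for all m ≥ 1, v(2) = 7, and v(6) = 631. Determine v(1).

Let v(1) = z.
v(3) = 21 + z
v(4) = 70 + 3z
v(5) = 231 + 10z
v(6) = 763 + 33z
So 763 + 33z = 631, giving z = -4.

-4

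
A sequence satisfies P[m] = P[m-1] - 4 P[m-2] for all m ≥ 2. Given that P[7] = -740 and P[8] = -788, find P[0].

6

Rearranging, P[m-2] = (P[m] - P[m-1]) / -4.
P[6] = (-788 - (-740)) / -4 = -48/-4 = 12
P[5] = (-740 - 12) / -4 = -752/-4 = 188
P[4] = (12 - 188) / -4 = -176/-4 = 44
P[3] = (188 - 44) / -4 = 144/-4 = -36
P[2] = (44 - (-36)) / -4 = 80/-4 = -20
P[1] = (-36 - (-20)) / -4 = -16/-4 = 4
P[0] = (-20 - 4) / -4 = -24/-4 = 6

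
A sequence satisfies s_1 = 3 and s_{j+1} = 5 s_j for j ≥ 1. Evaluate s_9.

1171875

s_2 = 5(3) = 15
s_3 = 5(15) = 75
s_4 = 5(75) = 375
s_5 = 5(375) = 1875
s_6 = 5(1875) = 9375
s_7 = 5(9375) = 46875
s_8 = 5(46875) = 234375
s_9 = 5(234375) = 1171875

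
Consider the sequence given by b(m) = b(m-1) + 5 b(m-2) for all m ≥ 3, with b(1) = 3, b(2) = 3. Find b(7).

903

b(3) = 3 + 5*3 = 18
b(4) = 18 + 5*3 = 33
b(5) = 33 + 5*18 = 123
b(6) = 123 + 5*33 = 288
b(7) = 288 + 5*123 = 903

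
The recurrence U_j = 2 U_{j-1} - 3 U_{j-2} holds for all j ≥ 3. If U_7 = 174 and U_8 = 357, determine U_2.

9

Rearranging, U_{j-2} = (U_j - 2 U_{j-1}) / -3.
U_6 = (357 - 2*174) / -3 = 9/-3 = -3
U_5 = (174 - 2*(-3)) / -3 = 180/-3 = -60
U_4 = (-3 - 2*(-60)) / -3 = 117/-3 = -39
U_3 = (-60 - 2*(-39)) / -3 = 18/-3 = -6
U_2 = (-39 - 2*(-6)) / -3 = -27/-3 = 9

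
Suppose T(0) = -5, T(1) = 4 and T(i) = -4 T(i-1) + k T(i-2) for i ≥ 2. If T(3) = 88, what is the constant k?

1

T(2) = -16 - 5k
T(3) = 64 + 24k
So 64 + 24k = 88, giving k = 1.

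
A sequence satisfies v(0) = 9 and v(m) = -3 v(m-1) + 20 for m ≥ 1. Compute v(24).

1129718145929

The fixed point is 20/(1 + 3) = 5, so v(m) - 5 = -3(v(m-1) - 5).
Hence v(m) = 4·(-3)^m + 5.
v(24) = 4·(-3)^{24} + 5 = 4·282429536481 + 5 = 1129718145929.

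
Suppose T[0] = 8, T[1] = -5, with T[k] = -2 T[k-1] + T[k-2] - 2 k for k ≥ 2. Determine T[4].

T[2] = -2·(-5) + 8 - 4 = 14
T[3] = -2·14 + (-5) - 6 = -39
T[4] = -2·(-39) + 14 - 8 = 84

84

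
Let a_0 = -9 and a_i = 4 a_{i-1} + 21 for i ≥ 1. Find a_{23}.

-140737488355335

The fixed point is 21/(1 - 4) = -7, so a_i + 7 = 4(a_{i-1} + 7).
Hence a_i = -2·4^i - 7.
a_{23} = -2·4^{23} - 7 = -2·70368744177664 - 7 = -140737488355335.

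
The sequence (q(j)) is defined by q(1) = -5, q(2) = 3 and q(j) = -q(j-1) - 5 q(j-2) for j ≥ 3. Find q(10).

6123

q(3) = -3 - 5·(-5) = 22
q(4) = -22 - 5·3 = -37
q(5) = -(-37) - 5·22 = -73
q(6) = -(-73) - 5·(-37) = 258
q(7) = -258 - 5·(-73) = 107
q(8) = -107 - 5·258 = -1397
q(9) = -(-1397) - 5·107 = 862
q(10) = -862 - 5·(-1397) = 6123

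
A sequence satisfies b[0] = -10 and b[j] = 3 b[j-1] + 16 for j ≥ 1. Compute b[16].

The fixed point is 16/(1 - 3) = -8, so b[j] + 8 = 3(b[j-1] + 8).
Hence b[j] = -2·3^j - 8.
b[16] = -2·3^{16} - 8 = -2·43046721 - 8 = -86093450.

-86093450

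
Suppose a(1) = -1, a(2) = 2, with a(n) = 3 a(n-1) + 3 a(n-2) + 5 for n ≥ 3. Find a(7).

a(3) = 3·2 + 3·(-1) + 5 = 8
a(4) = 3·8 + 3·2 + 5 = 35
a(5) = 3·35 + 3·8 + 5 = 134
a(6) = 3·134 + 3·35 + 5 = 512
a(7) = 3·512 + 3·134 + 5 = 1943

1943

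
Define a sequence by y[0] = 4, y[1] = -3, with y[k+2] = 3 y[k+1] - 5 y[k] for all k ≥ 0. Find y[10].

y[2] = 3(-3) - 5(4) = -29
y[3] = 3(-29) - 5(-3) = -72
y[4] = 3(-72) - 5(-29) = -71
y[5] = 3(-71) - 5(-72) = 147
y[6] = 3(147) - 5(-71) = 796
y[7] = 3(796) - 5(147) = 1653
y[8] = 3(1653) - 5(796) = 979
y[9] = 3(979) - 5(1653) = -5328
y[10] = 3(-5328) - 5(979) = -20879

-20879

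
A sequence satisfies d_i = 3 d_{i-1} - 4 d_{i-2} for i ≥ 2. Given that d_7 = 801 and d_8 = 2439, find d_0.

9

Rearranging, d_{i-2} = (d_i - 3 d_{i-1}) / -4.
d_6 = (2439 - 3*801) / -4 = 36/-4 = -9
d_5 = (801 - 3*(-9)) / -4 = 828/-4 = -207
d_4 = (-9 - 3*(-207)) / -4 = 612/-4 = -153
d_3 = (-207 - 3*(-153)) / -4 = 252/-4 = -63
d_2 = (-153 - 3*(-63)) / -4 = 36/-4 = -9
d_1 = (-63 - 3*(-9)) / -4 = -36/-4 = 9
d_0 = (-9 - 3*9) / -4 = -36/-4 = 9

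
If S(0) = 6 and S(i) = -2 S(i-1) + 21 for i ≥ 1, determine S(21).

The fixed point is 21/(1 + 2) = 7, so S(i) - 7 = -2(S(i-1) - 7).
Hence S(i) = -1·(-2)^i + 7.
S(21) = -1·(-2)^{21} + 7 = -1·-2097152 + 7 = 2097159.

2097159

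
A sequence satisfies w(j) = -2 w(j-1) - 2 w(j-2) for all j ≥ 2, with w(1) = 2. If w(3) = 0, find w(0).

Let w(0) = v.
w(2) = -4 - 2v
w(3) = 4 + 4v
So 4 + 4v = 0, giving v = -1.

-1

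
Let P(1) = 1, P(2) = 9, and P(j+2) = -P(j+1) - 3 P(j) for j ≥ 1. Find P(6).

-6

P(3) = -9 - 3(1) = -12
P(4) = -(-12) - 3(9) = -15
P(5) = -(-15) - 3(-12) = 51
P(6) = -51 - 3(-15) = -6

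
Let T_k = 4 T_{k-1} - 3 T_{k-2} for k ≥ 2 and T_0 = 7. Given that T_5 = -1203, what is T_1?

Let T_1 = z.
T_2 = -21 + 4z
T_3 = -84 + 13z
T_4 = -273 + 40z
T_5 = -840 + 121z
So -840 + 121z = -1203, giving z = -3.

-3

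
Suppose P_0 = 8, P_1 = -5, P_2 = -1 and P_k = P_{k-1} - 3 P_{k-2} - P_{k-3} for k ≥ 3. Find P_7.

-56

P_3 = (-1) - 3*(-5) - 8 = 6
P_4 = 6 - 3*(-1) - (-5) = 14
P_5 = 14 - 3*6 - (-1) = -3
P_6 = (-3) - 3*14 - 6 = -51
P_7 = (-51) - 3*(-3) - 14 = -56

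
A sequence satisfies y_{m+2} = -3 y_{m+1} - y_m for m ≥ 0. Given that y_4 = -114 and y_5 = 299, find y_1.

Rearranging, y_{m-2} = -(y_m + 3 y_{m-1}).
y_3 = -(299 + 3·(-114)) = 43
y_2 = -(-114 + 3·43) = -15
y_1 = -(43 + 3·(-15)) = 2

2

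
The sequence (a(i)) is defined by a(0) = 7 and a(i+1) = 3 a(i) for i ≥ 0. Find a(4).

a(1) = 3(7) = 21
a(2) = 3(21) = 63
a(3) = 3(63) = 189
a(4) = 3(189) = 567

567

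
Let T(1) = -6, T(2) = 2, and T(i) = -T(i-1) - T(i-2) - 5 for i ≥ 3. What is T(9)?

-1

T(3) = -2 - (-6) - 5 = -1
T(4) = -(-1) - 2 - 5 = -6
T(5) = -(-6) - (-1) - 5 = 2
T(6) = -2 - (-6) - 5 = -1
T(7) = -(-1) - 2 - 5 = -6
T(8) = -(-6) - (-1) - 5 = 2
T(9) = -2 - (-6) - 5 = -1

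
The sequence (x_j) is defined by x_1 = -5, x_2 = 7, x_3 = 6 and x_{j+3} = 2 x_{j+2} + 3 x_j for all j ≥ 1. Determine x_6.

48

x_4 = 2*6 + 3*(-5) = -3
x_5 = 2*(-3) + 3*7 = 15
x_6 = 2*15 + 3*6 = 48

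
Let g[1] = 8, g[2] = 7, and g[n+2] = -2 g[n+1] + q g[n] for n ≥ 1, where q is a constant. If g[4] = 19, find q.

1

g[3] = -14 + 8q
g[4] = 28 - 9q
So 28 - 9q = 19, giving q = 1.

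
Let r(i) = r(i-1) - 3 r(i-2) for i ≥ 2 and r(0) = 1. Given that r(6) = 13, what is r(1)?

Let r(1) = z.
r(2) = -3 + z
r(3) = -3 - 2z
r(4) = 6 - 5z
r(5) = 15 + z
r(6) = -3 + 16z
So -3 + 16z = 13, giving z = 1.

1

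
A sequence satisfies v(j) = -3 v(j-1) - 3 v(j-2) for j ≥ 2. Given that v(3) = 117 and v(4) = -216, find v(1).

6

Rearranging, v(j-2) = (v(j) + 3 v(j-1)) / -3.
v(2) = (-216 + 3*117) / -3 = 135/-3 = -45
v(1) = (117 + 3*(-45)) / -3 = -18/-3 = 6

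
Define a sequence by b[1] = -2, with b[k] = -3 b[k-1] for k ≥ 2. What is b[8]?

b[2] = -3*(-2) = 6
b[3] = -3*6 = -18
b[4] = -3*(-18) = 54
b[5] = -3*54 = -162
b[6] = -3*(-162) = 486
b[7] = -3*486 = -1458
b[8] = -3*(-1458) = 4374

4374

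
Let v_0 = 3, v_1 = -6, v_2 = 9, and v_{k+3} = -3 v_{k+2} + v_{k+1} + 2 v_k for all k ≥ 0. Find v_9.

v_3 = -3(9) + (-6) + 2(3) = -27
v_4 = -3(-27) + 9 + 2(-6) = 78
v_5 = -3(78) + (-27) + 2(9) = -243
v_6 = -3(-243) + 78 + 2(-27) = 753
v_7 = -3(753) + (-243) + 2(78) = -2346
v_8 = -3(-2346) + 753 + 2(-243) = 7305
v_9 = -3(7305) + (-2346) + 2(753) = -22755

-22755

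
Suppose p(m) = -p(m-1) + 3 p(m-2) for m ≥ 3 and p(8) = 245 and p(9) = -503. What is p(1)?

2

Rearranging, p(m-2) = (p(m) + p(m-1)) / 3.
p(7) = (-503 + 245) / 3 = -258/3 = -86
p(6) = (245 + (-86)) / 3 = 159/3 = 53
p(5) = (-86 + 53) / 3 = -33/3 = -11
p(4) = (53 + (-11)) / 3 = 42/3 = 14
p(3) = (-11 + 14) / 3 = 3/3 = 1
p(2) = (14 + 1) / 3 = 15/3 = 5
p(1) = (1 + 5) / 3 = 6/3 = 2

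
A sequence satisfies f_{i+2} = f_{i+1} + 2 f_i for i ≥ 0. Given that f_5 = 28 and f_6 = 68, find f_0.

5

Rearranging, f_{i-2} = (f_i - f_{i-1}) / 2.
f_4 = (68 - 28) / 2 = 40/2 = 20
f_3 = (28 - 20) / 2 = 8/2 = 4
f_2 = (20 - 4) / 2 = 16/2 = 8
f_1 = (4 - 8) / 2 = -4/2 = -2
f_0 = (8 - (-2)) / 2 = 10/2 = 5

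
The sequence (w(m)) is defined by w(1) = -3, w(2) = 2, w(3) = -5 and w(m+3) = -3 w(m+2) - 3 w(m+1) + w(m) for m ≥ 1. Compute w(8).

-148

w(4) = -3(-5) - 3(2) + (-3) = 6
w(5) = -3(6) - 3(-5) + 2 = -1
w(6) = -3(-1) - 3(6) + (-5) = -20
w(7) = -3(-20) - 3(-1) + 6 = 69
w(8) = -3(69) - 3(-20) + (-1) = -148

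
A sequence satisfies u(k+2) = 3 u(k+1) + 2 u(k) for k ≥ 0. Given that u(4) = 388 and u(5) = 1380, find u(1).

6

Rearranging, u(k-2) = (u(k) - 3 u(k-1)) / 2.
u(3) = (1380 - 3(388)) / 2 = 216/2 = 108
u(2) = (388 - 3(108)) / 2 = 64/2 = 32
u(1) = (108 - 3(32)) / 2 = 12/2 = 6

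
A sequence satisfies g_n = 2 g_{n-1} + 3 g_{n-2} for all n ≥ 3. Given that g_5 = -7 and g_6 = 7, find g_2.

7

Rearranging, g_{n-2} = (g_n - 2 g_{n-1}) / 3.
g_4 = (7 - 2·(-7)) / 3 = 21/3 = 7
g_3 = (-7 - 2·7) / 3 = -21/3 = -7
g_2 = (7 - 2·(-7)) / 3 = 21/3 = 7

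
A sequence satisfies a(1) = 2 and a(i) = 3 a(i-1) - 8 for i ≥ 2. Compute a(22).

-20920706402

The fixed point is -8/(1 - 3) = 4, so a(i) - 4 = 3(a(i-1) - 4).
Hence a(i) = -2·3^{i-1} + 4.
a(22) = -2·3^{21} + 4 = -2·10460353203 + 4 = -20920706402.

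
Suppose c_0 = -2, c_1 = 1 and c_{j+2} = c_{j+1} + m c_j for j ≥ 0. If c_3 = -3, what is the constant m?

c_2 = 1 - 2m
c_3 = 1 - m
So 1 - m = -3, giving m = 4.

4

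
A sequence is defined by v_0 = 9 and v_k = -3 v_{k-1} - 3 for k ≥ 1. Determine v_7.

-21324

v_1 = -3*9 - 3 = -30
v_2 = -3*(-30) - 3 = 87
v_3 = -3*87 - 3 = -264
v_4 = -3*(-264) - 3 = 789
v_5 = -3*789 - 3 = -2370
v_6 = -3*(-2370) - 3 = 7107
v_7 = -3*7107 - 3 = -21324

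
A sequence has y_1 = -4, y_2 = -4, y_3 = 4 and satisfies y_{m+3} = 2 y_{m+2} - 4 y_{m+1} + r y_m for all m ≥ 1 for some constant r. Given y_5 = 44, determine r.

y_4 = 24 - 4r
y_5 = 32 - 12r
So 32 - 12r = 44, giving r = -1.

-1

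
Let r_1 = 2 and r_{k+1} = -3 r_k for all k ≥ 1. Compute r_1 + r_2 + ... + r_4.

r_2 = -3(2) = -6
r_3 = -3(-6) = 18
r_4 = -3(18) = -54
Sum = 2 + (-6) + 18 + (-54) = -40

-40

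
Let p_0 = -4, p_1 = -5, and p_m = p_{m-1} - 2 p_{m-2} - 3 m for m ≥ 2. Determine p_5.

p_2 = (-5) - 2(-4) - 6 = -3
p_3 = (-3) - 2(-5) - 9 = -2
p_4 = (-2) - 2(-3) - 12 = -8
p_5 = (-8) - 2(-2) - 15 = -19

-19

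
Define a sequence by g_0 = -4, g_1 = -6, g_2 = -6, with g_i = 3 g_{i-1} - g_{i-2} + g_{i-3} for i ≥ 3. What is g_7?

-1024

g_3 = 3·(-6) - (-6) + (-4) = -16
g_4 = 3·(-16) - (-6) + (-6) = -48
g_5 = 3·(-48) - (-16) + (-6) = -134
g_6 = 3·(-134) - (-48) + (-16) = -370
g_7 = 3·(-370) - (-134) + (-48) = -1024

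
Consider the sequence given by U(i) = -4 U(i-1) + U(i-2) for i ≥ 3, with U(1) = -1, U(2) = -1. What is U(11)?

317811

U(3) = -4*(-1) + (-1) = 3
U(4) = -4*3 + (-1) = -13
U(5) = -4*(-13) + 3 = 55
U(6) = -4*55 + (-13) = -233
U(7) = -4*(-233) + 55 = 987
U(8) = -4*987 + (-233) = -4181
U(9) = -4*(-4181) + 987 = 17711
U(10) = -4*17711 + (-4181) = -75025
U(11) = -4*(-75025) + 17711 = 317811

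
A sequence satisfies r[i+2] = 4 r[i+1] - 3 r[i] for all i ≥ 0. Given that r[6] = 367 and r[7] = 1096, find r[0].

3

Rearranging, r[i-2] = (r[i] - 4 r[i-1]) / -3.
r[5] = (1096 - 4*367) / -3 = -372/-3 = 124
r[4] = (367 - 4*124) / -3 = -129/-3 = 43
r[3] = (124 - 4*43) / -3 = -48/-3 = 16
r[2] = (43 - 4*16) / -3 = -21/-3 = 7
r[1] = (16 - 4*7) / -3 = -12/-3 = 4
r[0] = (7 - 4*4) / -3 = -9/-3 = 3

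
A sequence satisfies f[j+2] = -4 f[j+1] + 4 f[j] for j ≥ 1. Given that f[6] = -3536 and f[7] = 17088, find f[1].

Rearranging, f[j-2] = (f[j] + 4 f[j-1]) / 4.
f[5] = (17088 + 4·(-3536)) / 4 = 2944/4 = 736
f[4] = (-3536 + 4·736) / 4 = -592/4 = -148
f[3] = (736 + 4·(-148)) / 4 = 144/4 = 36
f[2] = (-148 + 4·36) / 4 = -4/4 = -1
f[1] = (36 + 4·(-1)) / 4 = 32/4 = 8

8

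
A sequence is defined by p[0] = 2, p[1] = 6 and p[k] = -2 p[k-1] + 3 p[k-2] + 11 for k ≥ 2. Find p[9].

p[2] = -2(6) + 3(2) + 11 = 5
p[3] = -2(5) + 3(6) + 11 = 19
p[4] = -2(19) + 3(5) + 11 = -12
p[5] = -2(-12) + 3(19) + 11 = 92
p[6] = -2(92) + 3(-12) + 11 = -209
p[7] = -2(-209) + 3(92) + 11 = 705
p[8] = -2(705) + 3(-209) + 11 = -2026
p[9] = -2(-2026) + 3(705) + 11 = 6178

6178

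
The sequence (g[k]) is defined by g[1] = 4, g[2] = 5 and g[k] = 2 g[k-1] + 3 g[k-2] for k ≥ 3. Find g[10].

g[3] = 2*5 + 3*4 = 22
g[4] = 2*22 + 3*5 = 59
g[5] = 2*59 + 3*22 = 184
g[6] = 2*184 + 3*59 = 545
g[7] = 2*545 + 3*184 = 1642
g[8] = 2*1642 + 3*545 = 4919
g[9] = 2*4919 + 3*1642 = 14764
g[10] = 2*14764 + 3*4919 = 44285

44285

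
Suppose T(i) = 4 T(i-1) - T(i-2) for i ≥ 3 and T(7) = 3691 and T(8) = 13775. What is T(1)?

1

Rearranging, T(i-2) = -(T(i) - 4 T(i-1)).
T(6) = -(13775 - 4*3691) = 989
T(5) = -(3691 - 4*989) = 265
T(4) = -(989 - 4*265) = 71
T(3) = -(265 - 4*71) = 19
T(2) = -(71 - 4*19) = 5
T(1) = -(19 - 4*5) = 1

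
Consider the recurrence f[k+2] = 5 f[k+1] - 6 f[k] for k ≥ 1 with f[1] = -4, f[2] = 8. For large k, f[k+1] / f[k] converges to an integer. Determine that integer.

The characteristic equation is r^2 - 5r + 6 = 0, which factors as (r - 3)(r - 2) = 0.
So the roots are 3 and 2. Since |3| > |2| and the coefficient of 3^k is non-zero, the ratio tends to 3.

3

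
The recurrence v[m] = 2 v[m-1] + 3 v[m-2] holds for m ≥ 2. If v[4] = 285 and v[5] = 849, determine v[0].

Rearranging, v[m-2] = (v[m] - 2 v[m-1]) / 3.
v[3] = (849 - 2(285)) / 3 = 279/3 = 93
v[2] = (285 - 2(93)) / 3 = 99/3 = 33
v[1] = (93 - 2(33)) / 3 = 27/3 = 9
v[0] = (33 - 2(9)) / 3 = 15/3 = 5

5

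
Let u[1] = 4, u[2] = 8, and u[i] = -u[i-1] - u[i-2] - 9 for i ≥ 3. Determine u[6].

u[3] = -8 - 4 - 9 = -21
u[4] = -(-21) - 8 - 9 = 4
u[5] = -4 - (-21) - 9 = 8
u[6] = -8 - 4 - 9 = -21

-21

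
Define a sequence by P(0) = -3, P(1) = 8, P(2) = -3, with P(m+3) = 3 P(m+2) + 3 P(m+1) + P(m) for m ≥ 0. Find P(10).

P(3) = 3·(-3) + 3·8 + (-3) = 12
P(4) = 3·12 + 3·(-3) + 8 = 35
P(5) = 3·35 + 3·12 + (-3) = 138
P(6) = 3·138 + 3·35 + 12 = 531
P(7) = 3·531 + 3·138 + 35 = 2042
P(8) = 3·2042 + 3·531 + 138 = 7857
P(9) = 3·7857 + 3·2042 + 531 = 30228
P(10) = 3·30228 + 3·7857 + 2042 = 116297

116297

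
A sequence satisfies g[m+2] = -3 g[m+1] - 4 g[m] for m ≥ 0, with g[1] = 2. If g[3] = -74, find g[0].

-7

Let g[0] = y.
g[2] = -6 - 4y
g[3] = 10 + 12y
So 10 + 12y = -74, giving y = -7.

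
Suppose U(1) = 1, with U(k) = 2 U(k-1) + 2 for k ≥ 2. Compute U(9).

766

U(2) = 2·1 + 2 = 4
U(3) = 2·4 + 2 = 10
U(4) = 2·10 + 2 = 22
U(5) = 2·22 + 2 = 46
U(6) = 2·46 + 2 = 94
U(7) = 2·94 + 2 = 190
U(8) = 2·190 + 2 = 382
U(9) = 2·382 + 2 = 766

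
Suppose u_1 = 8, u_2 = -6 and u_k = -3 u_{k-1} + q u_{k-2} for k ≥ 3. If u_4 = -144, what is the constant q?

3

u_3 = 18 + 8q
u_4 = -54 - 30q
So -54 - 30q = -144, giving q = 3.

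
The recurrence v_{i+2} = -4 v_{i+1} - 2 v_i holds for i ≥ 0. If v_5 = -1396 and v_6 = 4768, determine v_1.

Rearranging, v_{i-2} = (v_i + 4 v_{i-1}) / -2.
v_4 = (4768 + 4(-1396)) / -2 = -816/-2 = 408
v_3 = (-1396 + 4(408)) / -2 = 236/-2 = -118
v_2 = (408 + 4(-118)) / -2 = -64/-2 = 32
v_1 = (-118 + 4(32)) / -2 = 10/-2 = -5

-5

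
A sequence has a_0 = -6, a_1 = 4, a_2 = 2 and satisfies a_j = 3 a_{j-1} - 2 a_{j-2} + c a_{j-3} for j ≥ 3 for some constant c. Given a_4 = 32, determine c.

a_3 = -2 - 6c
a_4 = -10 - 14c
So -10 - 14c = 32, giving c = -3.

-3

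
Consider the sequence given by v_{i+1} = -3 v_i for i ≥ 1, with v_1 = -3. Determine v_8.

v_2 = -3·(-3) = 9
v_3 = -3·9 = -27
v_4 = -3·(-27) = 81
v_5 = -3·81 = -243
v_6 = -3·(-243) = 729
v_7 = -3·729 = -2187
v_8 = -3·(-2187) = 6561

6561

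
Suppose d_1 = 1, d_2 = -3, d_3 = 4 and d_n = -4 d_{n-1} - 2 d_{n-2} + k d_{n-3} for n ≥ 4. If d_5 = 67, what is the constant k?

-5

d_4 = -10 + k
d_5 = 32 - 7k
So 32 - 7k = 67, giving k = -5.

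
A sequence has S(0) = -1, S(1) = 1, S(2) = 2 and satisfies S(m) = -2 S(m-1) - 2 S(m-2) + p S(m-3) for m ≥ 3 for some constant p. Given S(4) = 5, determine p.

-1

S(3) = -6 - p
S(4) = 8 + 3p
So 8 + 3p = 5, giving p = -1.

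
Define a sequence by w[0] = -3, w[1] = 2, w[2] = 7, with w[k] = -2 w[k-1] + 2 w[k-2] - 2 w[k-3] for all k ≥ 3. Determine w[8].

1380

w[3] = -2(7) + 2(2) - 2(-3) = -4
w[4] = -2(-4) + 2(7) - 2(2) = 18
w[5] = -2(18) + 2(-4) - 2(7) = -58
w[6] = -2(-58) + 2(18) - 2(-4) = 160
w[7] = -2(160) + 2(-58) - 2(18) = -472
w[8] = -2(-472) + 2(160) - 2(-58) = 1380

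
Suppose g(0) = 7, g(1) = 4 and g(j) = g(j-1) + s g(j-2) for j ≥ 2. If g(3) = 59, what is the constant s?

5

g(2) = 4 + 7s
g(3) = 4 + 11s
So 4 + 11s = 59, giving s = 5.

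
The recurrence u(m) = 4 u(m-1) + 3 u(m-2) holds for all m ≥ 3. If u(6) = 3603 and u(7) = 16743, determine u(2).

3

Rearranging, u(m-2) = (u(m) - 4 u(m-1)) / 3.
u(5) = (16743 - 4·3603) / 3 = 2331/3 = 777
u(4) = (3603 - 4·777) / 3 = 495/3 = 165
u(3) = (777 - 4·165) / 3 = 117/3 = 39
u(2) = (165 - 4·39) / 3 = 9/3 = 3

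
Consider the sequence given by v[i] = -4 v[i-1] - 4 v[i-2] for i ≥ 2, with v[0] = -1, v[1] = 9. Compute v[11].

80896

v[2] = -4·9 - 4·(-1) = -32
v[3] = -4·(-32) - 4·9 = 92
v[4] = -4·92 - 4·(-32) = -240
v[5] = -4·(-240) - 4·92 = 592
v[6] = -4·592 - 4·(-240) = -1408
v[7] = -4·(-1408) - 4·592 = 3264
v[8] = -4·3264 - 4·(-1408) = -7424
v[9] = -4·(-7424) - 4·3264 = 16640
v[10] = -4·16640 - 4·(-7424) = -36864
v[11] = -4·(-36864) - 4·16640 = 80896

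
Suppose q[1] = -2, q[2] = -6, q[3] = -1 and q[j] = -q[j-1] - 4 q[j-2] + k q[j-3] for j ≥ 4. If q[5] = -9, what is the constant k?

q[4] = 25 - 2k
q[5] = -21 - 4k
So -21 - 4k = -9, giving k = -3.

-3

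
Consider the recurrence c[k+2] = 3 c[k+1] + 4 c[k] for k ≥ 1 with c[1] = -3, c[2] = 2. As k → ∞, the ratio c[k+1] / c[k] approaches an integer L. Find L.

4

The characteristic equation is r^2 - 3r - 4 = 0, which factors as (r - 4)(r + 1) = 0.
So the roots are 4 and -1. Since |4| > |-1| and the coefficient of 4^k is non-zero, the ratio tends to 4.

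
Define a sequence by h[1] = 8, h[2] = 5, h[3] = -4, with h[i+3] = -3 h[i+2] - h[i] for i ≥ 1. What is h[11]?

h[4] = -3*(-4) - 8 = 4
h[5] = -3*4 - 5 = -17
h[6] = -3*(-17) - (-4) = 55
h[7] = -3*55 - 4 = -169
h[8] = -3*(-169) - (-17) = 524
h[9] = -3*524 - 55 = -1627
h[10] = -3*(-1627) - (-169) = 5050
h[11] = -3*5050 - 524 = -15674

-15674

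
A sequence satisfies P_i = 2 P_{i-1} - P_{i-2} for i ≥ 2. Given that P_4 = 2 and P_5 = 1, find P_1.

5

Rearranging, P_{i-2} = -(P_i - 2 P_{i-1}).
P_3 = -(1 - 2·2) = 3
P_2 = -(2 - 2·3) = 4
P_1 = -(3 - 2·4) = 5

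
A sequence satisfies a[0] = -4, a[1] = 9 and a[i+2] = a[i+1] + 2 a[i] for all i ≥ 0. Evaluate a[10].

1701

a[2] = 9 + 2*(-4) = 1
a[3] = 1 + 2*9 = 19
a[4] = 19 + 2*1 = 21
a[5] = 21 + 2*19 = 59
a[6] = 59 + 2*21 = 101
a[7] = 101 + 2*59 = 219
a[8] = 219 + 2*101 = 421
a[9] = 421 + 2*219 = 859
a[10] = 859 + 2*421 = 1701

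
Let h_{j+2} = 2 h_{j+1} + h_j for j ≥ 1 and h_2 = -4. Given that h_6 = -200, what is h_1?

Let h_1 = v.
h_3 = -8 + v
h_4 = -20 + 2v
h_5 = -48 + 5v
h_6 = -116 + 12v
So -116 + 12v = -200, giving v = -7.

-7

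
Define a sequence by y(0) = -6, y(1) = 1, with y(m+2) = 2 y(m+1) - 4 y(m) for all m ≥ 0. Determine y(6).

-384

y(2) = 2·1 - 4·(-6) = 26
y(3) = 2·26 - 4·1 = 48
y(4) = 2·48 - 4·26 = -8
y(5) = 2·(-8) - 4·48 = -208
y(6) = 2·(-208) - 4·(-8) = -384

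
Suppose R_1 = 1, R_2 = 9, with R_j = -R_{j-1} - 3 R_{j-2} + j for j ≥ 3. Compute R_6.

R_3 = -9 - 3·1 + 3 = -9
R_4 = -(-9) - 3·9 + 4 = -14
R_5 = -(-14) - 3·(-9) + 5 = 46
R_6 = -46 - 3·(-14) + 6 = 2

2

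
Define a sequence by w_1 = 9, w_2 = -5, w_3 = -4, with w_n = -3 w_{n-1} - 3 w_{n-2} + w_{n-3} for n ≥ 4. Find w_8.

w_4 = -3·(-4) - 3·(-5) + 9 = 36
w_5 = -3·36 - 3·(-4) + (-5) = -101
w_6 = -3·(-101) - 3·36 + (-4) = 191
w_7 = -3·191 - 3·(-101) + 36 = -234
w_8 = -3·(-234) - 3·191 + (-101) = 28

28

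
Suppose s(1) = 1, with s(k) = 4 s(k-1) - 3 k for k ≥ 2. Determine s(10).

s(2) = 4(1) - 6 = -2
s(3) = 4(-2) - 9 = -17
s(4) = 4(-17) - 12 = -80
s(5) = 4(-80) - 15 = -335
s(6) = 4(-335) - 18 = -1358
s(7) = 4(-1358) - 21 = -5453
s(8) = 4(-5453) - 24 = -21836
s(9) = 4(-21836) - 27 = -87371
s(10) = 4(-87371) - 30 = -349514

-349514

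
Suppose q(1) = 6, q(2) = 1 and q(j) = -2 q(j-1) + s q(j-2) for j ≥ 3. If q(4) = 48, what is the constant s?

-4

q(3) = -2 + 6s
q(4) = 4 - 11s
So 4 - 11s = 48, giving s = -4.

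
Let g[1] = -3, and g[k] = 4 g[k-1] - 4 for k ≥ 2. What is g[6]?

-4436

g[2] = 4(-3) - 4 = -16
g[3] = 4(-16) - 4 = -68
g[4] = 4(-68) - 4 = -276
g[5] = 4(-276) - 4 = -1108
g[6] = 4(-1108) - 4 = -4436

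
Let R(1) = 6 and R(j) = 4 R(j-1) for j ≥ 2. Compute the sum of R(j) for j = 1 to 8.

131070

R(2) = 4·6 = 24
R(3) = 4·24 = 96
R(4) = 4·96 = 384
R(5) = 4·384 = 1536
R(6) = 4·1536 = 6144
R(7) = 4·6144 = 24576
R(8) = 4·24576 = 98304
Sum = 6 + 24 + 96 + 384 + 1536 + 6144 + 24576 + 98304 = 131070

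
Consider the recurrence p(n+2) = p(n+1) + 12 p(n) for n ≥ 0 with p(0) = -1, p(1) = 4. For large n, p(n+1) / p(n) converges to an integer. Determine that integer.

The characteristic equation is r^2 - r - 12 = 0, which factors as (r - 4)(r + 3) = 0.
So the roots are 4 and -3. Since |4| > |-3| and the coefficient of 4^n is non-zero, the ratio tends to 4.

4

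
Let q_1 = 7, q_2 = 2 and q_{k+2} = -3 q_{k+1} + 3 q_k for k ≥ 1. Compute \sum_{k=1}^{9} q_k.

26112

q_3 = -3*2 + 3*7 = 15
q_4 = -3*15 + 3*2 = -39
q_5 = -3*(-39) + 3*15 = 162
q_6 = -3*162 + 3*(-39) = -603
q_7 = -3*(-603) + 3*162 = 2295
q_8 = -3*2295 + 3*(-603) = -8694
q_9 = -3*(-8694) + 3*2295 = 32967
Sum = 7 + 2 + 15 + (-39) + 162 + (-603) + 2295 + (-8694) + 32967 = 26112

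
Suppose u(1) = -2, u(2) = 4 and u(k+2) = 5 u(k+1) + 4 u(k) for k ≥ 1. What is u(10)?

2582284

u(3) = 5(4) + 4(-2) = 12
u(4) = 5(12) + 4(4) = 76
u(5) = 5(76) + 4(12) = 428
u(6) = 5(428) + 4(76) = 2444
u(7) = 5(2444) + 4(428) = 13932
u(8) = 5(13932) + 4(2444) = 79436
u(9) = 5(79436) + 4(13932) = 452908
u(10) = 5(452908) + 4(79436) = 2582284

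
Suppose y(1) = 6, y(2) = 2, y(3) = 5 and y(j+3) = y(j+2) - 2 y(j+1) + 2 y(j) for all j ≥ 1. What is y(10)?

-53

y(4) = 5 - 2*2 + 2*6 = 13
y(5) = 13 - 2*5 + 2*2 = 7
y(6) = 7 - 2*13 + 2*5 = -9
y(7) = (-9) - 2*7 + 2*13 = 3
y(8) = 3 - 2*(-9) + 2*7 = 35
y(9) = 35 - 2*3 + 2*(-9) = 11
y(10) = 11 - 2*35 + 2*3 = -53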